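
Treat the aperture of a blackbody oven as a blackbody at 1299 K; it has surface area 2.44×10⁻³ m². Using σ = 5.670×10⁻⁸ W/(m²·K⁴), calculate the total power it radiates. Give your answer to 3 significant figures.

Area A = 2.44×10⁻³ m².
P = σAT⁴ = 5.670×10⁻⁸ × 2.44×10⁻³ × (1299)⁴ = 394 W.

P ≈ 394 W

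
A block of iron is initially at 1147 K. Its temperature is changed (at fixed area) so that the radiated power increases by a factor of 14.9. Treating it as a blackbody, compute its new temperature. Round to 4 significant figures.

P ∝ T⁴, so T₂/T₁ = (P₂/P₁)^(1/4) = (14.9)^(1/4) = 1.96470.
T₂ = 1147 × 1.96470 = 2254 K.

T₂ ≈ 2254 K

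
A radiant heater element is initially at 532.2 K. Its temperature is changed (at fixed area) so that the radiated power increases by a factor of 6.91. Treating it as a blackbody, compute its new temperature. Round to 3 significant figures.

P ∝ T⁴, so T₂/T₁ = (P₂/P₁)^(1/4) = (6.91)^(1/4) = 1.62132.
T₂ = 532.2 × 1.62132 = 863 K.

T₂ ≈ 863 K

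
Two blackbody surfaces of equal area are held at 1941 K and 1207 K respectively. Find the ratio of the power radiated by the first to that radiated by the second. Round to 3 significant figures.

With equal areas, P₁/P₂ = (T₁/T₂)⁴ = (1941/1207)⁴ = 6.69.

P₁/P₂ ≈ 6.69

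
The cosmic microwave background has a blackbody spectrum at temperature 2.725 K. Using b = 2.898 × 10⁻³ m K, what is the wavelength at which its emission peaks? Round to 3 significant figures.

Wien's displacement law: λ_max = b/T = (2.898×10⁻³ m·K)/(2.725 K) = 1.063×10⁻³ m.
That is 1.06 mm, in the microwave range.

λ_max ≈ 1.06 mm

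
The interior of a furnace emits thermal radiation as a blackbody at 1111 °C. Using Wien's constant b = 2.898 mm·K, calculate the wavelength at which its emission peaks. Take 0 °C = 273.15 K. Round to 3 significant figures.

λ_max ≈ 2.09×10³ nm

T = 1111 °C + 273.15 = 1384.15 K.
Wien's displacement law: λ_max = b/T = (2.898×10⁻³ m·K)/(1384.15 K) = 2.094×10⁻⁶ m.
That is 2.09×10³ nm, in the infrared range.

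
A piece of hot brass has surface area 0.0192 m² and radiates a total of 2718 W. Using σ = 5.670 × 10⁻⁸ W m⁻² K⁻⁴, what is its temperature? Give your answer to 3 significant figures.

Area A = 0.0192 m².
P = σAT⁴ ⇒ T = (P/(σA))^(1/4) = (2718/(5.670×10⁻⁸×0.0192))^(1/4) = 1.26×10³ K.

T ≈ 1.26×10³ K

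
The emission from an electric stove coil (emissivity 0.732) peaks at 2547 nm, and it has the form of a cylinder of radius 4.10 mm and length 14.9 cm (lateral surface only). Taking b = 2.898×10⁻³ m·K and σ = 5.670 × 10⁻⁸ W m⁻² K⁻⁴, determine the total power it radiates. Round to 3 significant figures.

P ≈ 267 W

Wien's law: T = b/λ_max = 2.898×10⁻³/2.547×10⁻⁶ = 1137.81 K.
Lateral area A = 2πrL = 2π×4.10×10⁻³×0.149 = 3.83840×10⁻³ m².
Then P = εσAT⁴ = 0.732×5.670×10⁻⁸×3.83840×10⁻³×(1137.81)⁴ = 267 W.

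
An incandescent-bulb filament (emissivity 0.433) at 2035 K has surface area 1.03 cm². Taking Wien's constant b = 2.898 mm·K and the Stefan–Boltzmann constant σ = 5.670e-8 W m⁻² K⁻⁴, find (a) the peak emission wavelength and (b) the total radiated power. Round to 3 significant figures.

(a) λ_max = b/T = 2.898×10⁻³/2035 = 1.424×10⁻⁶ m = 1.42 μm.
Area A = 1.03 cm² = 1.03×10⁻⁴ m².
(b) P = εσAT⁴ = 0.433×5.670×10⁻⁸×1.03×10⁻⁴×(2035)⁴ = 43.4 W.

λ_max ≈ 1.42 μm; P ≈ 43.4 W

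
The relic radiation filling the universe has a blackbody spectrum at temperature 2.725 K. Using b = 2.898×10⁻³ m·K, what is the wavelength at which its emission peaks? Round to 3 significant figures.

λ_max ≈ 1.06 mm

Wien's displacement law: λ_max = b/T = (2.898×10⁻³ m·K)/(2.725 K) = 1.063×10⁻³ m.
That is 1.06 mm, in the microwave range.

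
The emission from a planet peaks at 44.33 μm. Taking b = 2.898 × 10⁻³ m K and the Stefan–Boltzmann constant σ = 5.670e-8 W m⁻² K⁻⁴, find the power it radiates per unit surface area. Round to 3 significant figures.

I ≈ 1.04 W/m²

Wien's law: T = b/λ_max = 2.898×10⁻³/4.433×10⁻⁵ = 65.3733 K.
Then I = σT⁴ = 5.670×10⁻⁸×(65.3733)⁴ = 1.04 W/m².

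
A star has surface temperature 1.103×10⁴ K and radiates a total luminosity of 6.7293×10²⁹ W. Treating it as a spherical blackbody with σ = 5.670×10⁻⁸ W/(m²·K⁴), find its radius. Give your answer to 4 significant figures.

L = 4πR²σT⁴ ⇒ R = √(L/(4πσT⁴)).
σT⁴ = 8.39238×10⁸ W/m², so R = √(6.7293×10²⁹/(4π×8.39238×10⁸)) = 7.988×10⁹ m.

R ≈ 7.988×10⁹ m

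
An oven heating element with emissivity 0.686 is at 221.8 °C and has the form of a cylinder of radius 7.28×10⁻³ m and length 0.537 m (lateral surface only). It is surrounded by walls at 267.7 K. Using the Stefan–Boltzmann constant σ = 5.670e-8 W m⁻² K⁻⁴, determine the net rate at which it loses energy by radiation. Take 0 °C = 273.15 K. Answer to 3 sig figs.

T = 221.8 °C + 273.15 = 494.95 K.
Lateral area A = 2πrL = 2π×7.28×10⁻³×0.537 = 0.0245632 m².
Net radiated power P_net = εσA(T⁴ − T₀⁴) = 0.686×5.670×10⁻⁸×0.0245632×(494.95⁴ − 267.7⁴).
T⁴ − T₀⁴ = 6.00130×10¹⁰ − 5.13563×10⁹ = 5.48774×10¹⁰ K⁴, so P_net = 52.4 W.

Net loss ≈ 52.4 W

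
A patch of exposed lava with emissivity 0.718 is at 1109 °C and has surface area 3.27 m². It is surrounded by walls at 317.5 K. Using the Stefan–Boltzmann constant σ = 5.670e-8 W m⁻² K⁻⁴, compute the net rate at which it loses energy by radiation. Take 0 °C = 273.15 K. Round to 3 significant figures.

T = 1109 °C + 273.15 = 1382.15 K.
Area A = 3.27 m².
Net radiated power P_net = εσA(T⁴ − T₀⁴) = 0.718×5.670×10⁻⁸×3.27×(1382.15⁴ − 317.5⁴).
T⁴ − T₀⁴ = 3.64939×10¹² − 1.01619×10¹⁰ = 3.63923×10¹² K⁴, so P_net = 4.84×10⁵ W.

Net loss ≈ 4.84×10⁵ W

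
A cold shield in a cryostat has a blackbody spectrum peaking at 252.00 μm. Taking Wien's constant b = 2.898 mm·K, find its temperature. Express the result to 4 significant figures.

T ≈ 11.50 K

Wien's law gives T = b/λ_max = (2.898×10⁻³ m·K)/(2.5200×10⁻⁴ m) = 11.50 K.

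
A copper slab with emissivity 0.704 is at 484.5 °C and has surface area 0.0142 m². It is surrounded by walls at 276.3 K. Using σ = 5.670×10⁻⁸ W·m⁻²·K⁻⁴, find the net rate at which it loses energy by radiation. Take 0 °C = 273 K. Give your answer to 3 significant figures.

T = 484.5 °C + 273 = 757.5 K.
Area A = 0.0142 m².
Net radiated power P_net = εσA(T⁴ − T₀⁴) = 0.704×5.670×10⁻⁸×0.0142×(757.5⁴ − 276.3⁴).
T⁴ − T₀⁴ = 3.29254×10¹¹ − 5.82805×10⁹ = 3.23426×10¹¹ K⁴, so P_net = 183 W.

Net loss ≈ 183 W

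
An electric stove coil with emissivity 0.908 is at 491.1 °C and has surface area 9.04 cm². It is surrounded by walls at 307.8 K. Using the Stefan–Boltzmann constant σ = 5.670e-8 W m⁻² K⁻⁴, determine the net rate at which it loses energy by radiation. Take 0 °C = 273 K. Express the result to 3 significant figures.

T = 491.1 °C + 273 = 764.1 K.
Area A = 9.04 cm² = 9.04×10⁻⁴ m².
Net radiated power P_net = εσA(T⁴ − T₀⁴) = 0.908×5.670×10⁻⁸×9.04×10⁻⁴×(764.1⁴ − 307.8⁴).
T⁴ − T₀⁴ = 3.40879×10¹¹ − 8.97583×10⁹ = 3.31903×10¹¹ K⁴, so P_net = 15.4 W.

Net loss ≈ 15.4 W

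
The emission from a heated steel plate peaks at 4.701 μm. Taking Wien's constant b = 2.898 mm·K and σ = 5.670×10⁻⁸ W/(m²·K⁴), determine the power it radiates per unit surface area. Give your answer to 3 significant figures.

I ≈ 8.19×10³ W/m²

Wien's law: T = b/λ_max = 2.898×10⁻³/4.701×10⁻⁶ = 616.465 K.
Then I = σT⁴ = 5.670×10⁻⁸×(616.465)⁴ = 8.19×10³ W/m².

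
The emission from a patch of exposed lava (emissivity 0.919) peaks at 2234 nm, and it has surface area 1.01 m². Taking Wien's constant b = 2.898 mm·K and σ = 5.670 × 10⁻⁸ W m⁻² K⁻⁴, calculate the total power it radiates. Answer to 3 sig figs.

P ≈ 1.49×10⁵ W

Wien's law: T = b/λ_max = 2.898×10⁻³/2.234×10⁻⁶ = 1297.22 K.
Area A = 1.01 m².
Then P = εσAT⁴ = 0.919×5.670×10⁻⁸×1.01×(1297.22)⁴ = 1.49×10⁵ W.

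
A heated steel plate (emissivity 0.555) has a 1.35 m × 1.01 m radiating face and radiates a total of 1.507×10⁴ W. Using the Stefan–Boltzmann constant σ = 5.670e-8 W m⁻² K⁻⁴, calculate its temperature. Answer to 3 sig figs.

Area A = 1.35 × 1.01 = 1.3635 m².
P = εσAT⁴ ⇒ T = (P/(εσA))^(1/4) = (1.507×10⁴/(0.555×5.670×10⁻⁸×1.3635))^(1/4) = 770 K.

T ≈ 770 K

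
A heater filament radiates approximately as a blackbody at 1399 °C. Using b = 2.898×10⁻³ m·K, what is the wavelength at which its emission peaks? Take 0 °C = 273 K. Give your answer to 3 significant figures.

T = 1399 °C + 273 = 1672 K.
Wien's displacement law: λ_max = b/T = (2.898×10⁻³ m·K)/(1672 K) = 1.733×10⁻⁶ m.
That is 1.73×10³ nm, in the infrared range.

λ_max ≈ 1.73×10³ nm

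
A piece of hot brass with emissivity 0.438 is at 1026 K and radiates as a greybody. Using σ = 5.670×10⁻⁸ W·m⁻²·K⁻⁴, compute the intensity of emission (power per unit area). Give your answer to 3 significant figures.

Stefan–Boltzmann: I = εσT⁴ = 0.438 × 5.670×10⁻⁸ × (1026)⁴ = 2.75×10⁴ W/m².

I ≈ 2.75×10⁴ W/m²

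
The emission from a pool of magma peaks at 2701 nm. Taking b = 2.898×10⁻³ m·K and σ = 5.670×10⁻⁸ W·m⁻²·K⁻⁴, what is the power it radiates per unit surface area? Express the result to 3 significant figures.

Wien's law: T = b/λ_max = 2.898×10⁻³/2.701×10⁻⁶ = 1072.94 K.
Then I = σT⁴ = 5.670×10⁻⁸×(1072.94)⁴ = 7.51×10⁴ W/m².

I ≈ 7.51×10⁴ W/m²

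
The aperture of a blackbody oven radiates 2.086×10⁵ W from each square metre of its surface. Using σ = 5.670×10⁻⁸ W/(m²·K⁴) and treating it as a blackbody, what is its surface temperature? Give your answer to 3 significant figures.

T ≈ 1.38×10³ K

I = σT⁴, so T = (I/σ)^(1/4) = (2.086×10⁵/(5.670×10⁻⁸))^(1/4) = 1.38×10³ K.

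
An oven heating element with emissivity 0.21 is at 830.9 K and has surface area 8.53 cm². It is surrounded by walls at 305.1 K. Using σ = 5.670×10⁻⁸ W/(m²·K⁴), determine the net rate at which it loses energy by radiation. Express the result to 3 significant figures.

Net loss ≈ 4.75 W

Area A = 8.53 cm² = 8.53×10⁻⁴ m².
Net radiated power P_net = εσA(T⁴ − T₀⁴) = 0.21×5.670×10⁻⁸×8.53×10⁻⁴×(830.9⁴ − 305.1⁴).
T⁴ − T₀⁴ = 4.76645×10¹¹ − 8.66501×10⁹ = 4.67980×10¹¹ K⁴, so P_net = 4.75 W.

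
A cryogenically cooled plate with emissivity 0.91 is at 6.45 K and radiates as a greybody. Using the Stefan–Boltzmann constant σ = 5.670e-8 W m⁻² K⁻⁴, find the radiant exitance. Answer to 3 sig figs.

Stefan–Boltzmann: I = εσT⁴ = 0.91 × 5.670×10⁻⁸ × (6.45)⁴ = 8.93×10⁻⁵ W/m².

I ≈ 8.93×10⁻⁵ W/m²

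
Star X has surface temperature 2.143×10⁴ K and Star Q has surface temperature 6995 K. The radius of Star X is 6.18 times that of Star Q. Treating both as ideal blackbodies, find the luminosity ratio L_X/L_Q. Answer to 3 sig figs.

L_X/L_Q ≈ 3.36×10³

L ∝ R²T⁴, so L_X/L_Q = (R_X/R_Q)²(T_X/T_Q)⁴ = (6.18)² × (2.143×10⁴/6995)⁴ = 38.1924 × 88.0923 = 3.36×10³.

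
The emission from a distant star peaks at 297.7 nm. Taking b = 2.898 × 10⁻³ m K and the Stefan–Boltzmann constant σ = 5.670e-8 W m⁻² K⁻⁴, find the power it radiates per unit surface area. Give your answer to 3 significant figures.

Wien's law: T = b/λ_max = 2.898×10⁻³/2.977×10⁻⁷ = 9734.63 K.
Then I = σT⁴ = 5.670×10⁻⁸×(9734.63)⁴ = 5.09×10⁸ W/m².

I ≈ 5.09×10⁸ W/m²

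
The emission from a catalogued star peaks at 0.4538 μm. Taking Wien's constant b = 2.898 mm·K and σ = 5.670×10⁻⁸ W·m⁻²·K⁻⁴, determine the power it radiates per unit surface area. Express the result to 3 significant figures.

I ≈ 9.43×10⁷ W/m²

Wien's law: T = b/λ_max = 2.898×10⁻³/4.538×10⁻⁷ = 6386.07 K.
Then I = σT⁴ = 5.670×10⁻⁸×(6386.07)⁴ = 9.43×10⁷ W/m².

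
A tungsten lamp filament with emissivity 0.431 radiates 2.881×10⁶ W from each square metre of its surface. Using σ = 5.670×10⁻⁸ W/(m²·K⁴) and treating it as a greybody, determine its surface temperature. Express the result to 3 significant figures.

I = εσT⁴, so T = (I/εσ)^(1/4) = (2.881×10⁶/(0.431×5.670×10⁻⁸))^(1/4) = 3.30×10³ K.

T ≈ 3.30×10³ K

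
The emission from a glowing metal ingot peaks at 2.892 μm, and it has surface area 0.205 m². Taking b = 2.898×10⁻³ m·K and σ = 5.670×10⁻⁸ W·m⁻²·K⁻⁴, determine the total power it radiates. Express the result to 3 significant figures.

Wien's law: T = b/λ_max = 2.898×10⁻³/2.892×10⁻⁶ = 1002.07 K.
Area A = 0.205 m².
Then P = σAT⁴ = 5.670×10⁻⁸×0.205×(1002.07)⁴ = 1.17×10⁴ W.

P ≈ 1.17×10⁴ W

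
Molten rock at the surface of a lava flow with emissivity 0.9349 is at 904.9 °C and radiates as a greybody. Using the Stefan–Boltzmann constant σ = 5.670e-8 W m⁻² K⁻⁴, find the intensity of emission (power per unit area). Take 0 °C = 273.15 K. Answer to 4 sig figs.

I ≈ 1.021×10⁵ W/m²

T = 904.9 °C + 273.15 = 1178.05 K.
Stefan–Boltzmann: I = εσT⁴ = 0.9349 × 5.670×10⁻⁸ × (1178.05)⁴ = 1.021×10⁵ W/m².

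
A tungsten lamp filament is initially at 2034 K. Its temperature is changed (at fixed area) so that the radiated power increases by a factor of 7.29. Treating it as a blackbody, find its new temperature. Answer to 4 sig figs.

T₂ ≈ 3342 K

P ∝ T⁴, so T₂/T₁ = (P₂/P₁)^(1/4) = (7.29)^(1/4) = 1.64317.
T₂ = 2034 × 1.64317 = 3342 K.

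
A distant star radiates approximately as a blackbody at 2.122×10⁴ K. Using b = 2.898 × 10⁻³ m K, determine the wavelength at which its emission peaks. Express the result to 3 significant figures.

λ_max ≈ 137 nm

Wien's displacement law: λ_max = b/T = (2.898×10⁻³ m·K)/(2.122×10⁴ K) = 1.366×10⁻⁷ m.
That is 137 nm, in the ultraviolet range.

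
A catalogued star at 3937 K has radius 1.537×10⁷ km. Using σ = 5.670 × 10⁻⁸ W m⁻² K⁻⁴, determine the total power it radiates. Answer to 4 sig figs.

P ≈ 4.044×10²⁸ W

Surface area A = 4πR² = 4π(1.537×10¹⁰ m)² = 2.96864×10²¹ m².
P = σAT⁴ = 5.670×10⁻⁸ × 2.96864×10²¹ × (3937)⁴ = 4.044×10²⁸ W.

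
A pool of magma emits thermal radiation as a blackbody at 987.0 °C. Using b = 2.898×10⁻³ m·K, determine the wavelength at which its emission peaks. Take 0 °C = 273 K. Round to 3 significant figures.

λ_max ≈ 2.30 μm

T = 987.0 °C + 273 = 1260.0 K.
Wien's displacement law: λ_max = b/T = (2.898×10⁻³ m·K)/(1260.0 K) = 2.300×10⁻⁶ m.
That is 2.30 μm, in the infrared range.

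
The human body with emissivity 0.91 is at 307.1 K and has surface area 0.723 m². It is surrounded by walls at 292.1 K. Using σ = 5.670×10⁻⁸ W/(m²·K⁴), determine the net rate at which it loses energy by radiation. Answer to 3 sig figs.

Area A = 0.723 m².
Net radiated power P_net = εσA(T⁴ − T₀⁴) = 0.91×5.670×10⁻⁸×0.723×(307.1⁴ − 292.1⁴).
T⁴ − T₀⁴ = 8.89445×10⁹ − 7.27991×10⁹ = 1.61454×10⁹ K⁴, so P_net = 60.2 W.

Net loss ≈ 60.2 W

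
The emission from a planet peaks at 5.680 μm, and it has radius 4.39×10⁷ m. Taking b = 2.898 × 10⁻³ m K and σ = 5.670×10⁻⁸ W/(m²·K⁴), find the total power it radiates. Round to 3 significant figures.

P ≈ 9.31×10¹⁹ W

Wien's law: T = b/λ_max = 2.898×10⁻³/5.680×10⁻⁶ = 510.211 K.
Surface area A = 4πR² = 4π(4.39×10⁷ m)² = 2.42180×10¹⁶ m².
Then P = σAT⁴ = 5.670×10⁻⁸×2.42180×10¹⁶×(510.211)⁴ = 9.31×10¹⁹ W.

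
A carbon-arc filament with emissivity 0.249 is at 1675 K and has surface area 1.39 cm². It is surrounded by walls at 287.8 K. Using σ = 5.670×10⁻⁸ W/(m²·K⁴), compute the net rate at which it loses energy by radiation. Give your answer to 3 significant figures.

Net loss ≈ 15.4 W

Area A = 1.39 cm² = 1.39×10⁻⁴ m².
Net radiated power P_net = εσA(T⁴ − T₀⁴) = 0.249×5.670×10⁻⁸×1.39×10⁻⁴×(1675⁴ − 287.8⁴).
T⁴ − T₀⁴ = 7.87153×10¹² − 6.86062×10⁹ = 7.86467×10¹² K⁴, so P_net = 15.4 W.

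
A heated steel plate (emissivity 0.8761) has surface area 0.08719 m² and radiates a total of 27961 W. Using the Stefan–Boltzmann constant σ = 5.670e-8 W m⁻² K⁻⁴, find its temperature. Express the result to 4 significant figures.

Area A = 0.08719 m².
P = εσAT⁴ ⇒ T = (P/(εσA))^(1/4) = (27961/(0.8761×5.670×10⁻⁸×0.08719))^(1/4) = 1594 K.

T ≈ 1594 K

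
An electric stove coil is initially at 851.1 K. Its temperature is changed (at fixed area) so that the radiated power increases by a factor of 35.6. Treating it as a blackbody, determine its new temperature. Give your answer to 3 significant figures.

P ∝ T⁴, so T₂/T₁ = (P₂/P₁)^(1/4) = (35.6)^(1/4) = 2.44266.
T₂ = 851.1 × 2.44266 = 2.08×10³ K.

T₂ ≈ 2.08×10³ K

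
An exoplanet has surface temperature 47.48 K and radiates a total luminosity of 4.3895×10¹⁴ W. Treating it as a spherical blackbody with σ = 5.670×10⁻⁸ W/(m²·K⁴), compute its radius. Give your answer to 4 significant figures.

R ≈ 1.101×10⁷ m

L = 4πR²σT⁴ ⇒ R = √(L/(4πσT⁴)).
σT⁴ = 0.288155 W/m², so R = √(4.3895×10¹⁴/(4π×0.288155)) = 1.101×10⁷ m.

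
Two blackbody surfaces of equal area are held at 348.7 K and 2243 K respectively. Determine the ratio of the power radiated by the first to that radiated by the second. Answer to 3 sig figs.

With equal areas, P₁/P₂ = (T₁/T₂)⁴ = (348.7/2243)⁴ = 5.84×10⁻⁴.

P₁/P₂ ≈ 5.84×10⁻⁴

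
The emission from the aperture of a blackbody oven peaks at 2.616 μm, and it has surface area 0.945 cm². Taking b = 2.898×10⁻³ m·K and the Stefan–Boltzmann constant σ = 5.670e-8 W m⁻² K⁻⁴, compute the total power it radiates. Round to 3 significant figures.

Wien's law: T = b/λ_max = 2.898×10⁻³/2.616×10⁻⁶ = 1107.80 K.
Area A = 0.945 cm² = 9.45×10⁻⁵ m².
Then P = σAT⁴ = 5.670×10⁻⁸×9.45×10⁻⁵×(1107.80)⁴ = 8.07 W.

P ≈ 8.07 W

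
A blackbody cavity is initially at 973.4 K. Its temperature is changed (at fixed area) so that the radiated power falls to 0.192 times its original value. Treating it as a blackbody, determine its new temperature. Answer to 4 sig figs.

T₂ ≈ 644.3 K

P ∝ T⁴, so T₂/T₁ = (P₂/P₁)^(1/4) = (0.192)^(1/4) = 0.661950.
T₂ = 973.4 × 0.661950 = 644.3 K.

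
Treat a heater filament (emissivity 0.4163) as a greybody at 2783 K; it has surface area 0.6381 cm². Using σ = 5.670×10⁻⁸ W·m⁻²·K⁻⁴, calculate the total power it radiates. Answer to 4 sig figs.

Area A = 0.6381 cm² = 6.381×10⁻⁵ m².
P = εσAT⁴ = 0.4163 × 5.670×10⁻⁸ × 6.381×10⁻⁵ × (2783)⁴ = 90.35 W.

P ≈ 90.35 W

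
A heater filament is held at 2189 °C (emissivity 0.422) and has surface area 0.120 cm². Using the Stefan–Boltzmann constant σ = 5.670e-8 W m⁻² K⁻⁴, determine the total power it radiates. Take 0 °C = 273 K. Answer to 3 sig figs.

P ≈ 10.5 W

T = 2189 °C + 273 = 2462 K.
Area A = 0.120 cm² = 1.20×10⁻⁵ m².
P = εσAT⁴ = 0.422 × 5.670×10⁻⁸ × 1.20×10⁻⁵ × (2462)⁴ = 10.5 W.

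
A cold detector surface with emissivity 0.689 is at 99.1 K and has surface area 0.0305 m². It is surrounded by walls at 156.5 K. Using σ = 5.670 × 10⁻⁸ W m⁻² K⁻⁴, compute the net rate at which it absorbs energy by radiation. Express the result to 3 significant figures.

Area A = 0.0305 m².
Net radiated power P_net = εσA(T⁴ − T₀⁴) = 0.689×5.670×10⁻⁸×0.0305×(99.1⁴ − 156.5⁴).
T⁴ − T₀⁴ = 9.64483×10⁷ − 5.99870×10⁸ = -5.03422×10⁸ K⁴, so P_net = -0.600 W — negative, meaning a net gain of 0.600 W.

Net gain ≈ 0.600 W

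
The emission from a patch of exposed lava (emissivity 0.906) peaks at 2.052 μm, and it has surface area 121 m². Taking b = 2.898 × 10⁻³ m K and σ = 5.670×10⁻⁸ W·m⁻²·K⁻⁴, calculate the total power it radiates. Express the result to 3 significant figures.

P ≈ 2.47×10⁷ W

Wien's law: T = b/λ_max = 2.898×10⁻³/2.052×10⁻⁶ = 1412.28 K.
Area A = 121 m².
Then P = εσAT⁴ = 0.906×5.670×10⁻⁸×121×(1412.28)⁴ = 2.47×10⁷ W.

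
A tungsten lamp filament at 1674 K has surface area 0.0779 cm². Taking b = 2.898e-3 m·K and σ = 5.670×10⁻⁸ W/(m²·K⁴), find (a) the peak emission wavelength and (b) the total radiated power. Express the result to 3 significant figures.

λ_max ≈ 1.73×10³ nm; P ≈ 3.47 W

(a) λ_max = b/T = 2.898×10⁻³/1674 = 1.731×10⁻⁶ m = 1.73×10³ nm.
Area A = 0.0779 cm² = 7.79×10⁻⁶ m².
(b) P = σAT⁴ = 5.670×10⁻⁸×7.79×10⁻⁶×(1674)⁴ = 3.47 W.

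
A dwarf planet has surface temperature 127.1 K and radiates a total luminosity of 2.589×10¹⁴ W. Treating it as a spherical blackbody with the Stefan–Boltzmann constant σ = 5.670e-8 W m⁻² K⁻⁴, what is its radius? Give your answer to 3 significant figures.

R ≈ 1.18×10⁶ m

L = 4πR²σT⁴ ⇒ R = √(L/(4πσT⁴)).
σT⁴ = 14.7967 W/m², so R = √(2.589×10¹⁴/(4π×14.7967)) = 1.18×10⁶ m.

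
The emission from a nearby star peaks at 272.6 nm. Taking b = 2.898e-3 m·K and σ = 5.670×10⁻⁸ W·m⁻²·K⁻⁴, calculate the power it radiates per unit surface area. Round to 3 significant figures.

I ≈ 7.24×10⁸ W/m²

Wien's law: T = b/λ_max = 2.898×10⁻³/2.726×10⁻⁷ = 10631.0 K.
Then I = σT⁴ = 5.670×10⁻⁸×(10631.0)⁴ = 7.24×10⁸ W/m².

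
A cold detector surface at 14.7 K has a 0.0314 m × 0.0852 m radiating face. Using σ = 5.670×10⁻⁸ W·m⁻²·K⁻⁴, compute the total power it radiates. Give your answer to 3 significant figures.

Area A = 0.0314 × 0.0852 = 2.67528×10⁻³ m².
P = σAT⁴ = 5.670×10⁻⁸ × 2.67528×10⁻³ × (14.7)⁴ = 7.08×10⁻⁶ W.

P ≈ 7.08×10⁻⁶ W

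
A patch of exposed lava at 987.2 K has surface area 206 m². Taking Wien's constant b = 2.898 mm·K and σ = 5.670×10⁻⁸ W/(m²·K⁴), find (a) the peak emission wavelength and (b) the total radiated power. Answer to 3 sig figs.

λ_max ≈ 2.94 μm; P ≈ 1.11×10⁷ W

(a) λ_max = b/T = 2.898×10⁻³/987.2 = 2.936×10⁻⁶ m = 2.94 μm.
Area A = 206 m².
(b) P = σAT⁴ = 5.670×10⁻⁸×206×(987.2)⁴ = 1.11×10⁷ W.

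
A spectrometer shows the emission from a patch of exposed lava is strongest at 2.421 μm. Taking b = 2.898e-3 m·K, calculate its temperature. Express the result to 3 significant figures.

Wien's law gives T = b/λ_max = (2.898×10⁻³ m·K)/(2.421×10⁻⁶ m) = 1.20×10³ K.

T ≈ 1.20×10³ K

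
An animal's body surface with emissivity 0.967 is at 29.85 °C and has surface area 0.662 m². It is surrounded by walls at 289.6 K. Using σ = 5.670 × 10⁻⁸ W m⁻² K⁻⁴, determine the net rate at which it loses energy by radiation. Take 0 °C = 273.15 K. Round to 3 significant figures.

Net loss ≈ 50.6 W

T = 29.85 °C + 273.15 = 303.00 K.
Area A = 0.662 m².
Net radiated power P_net = εσA(T⁴ − T₀⁴) = 0.967×5.670×10⁻⁸×0.662×(303.00⁴ − 289.6⁴).
T⁴ − T₀⁴ = 8.42889×10⁹ − 7.03387×10⁹ = 1.39502×10⁹ K⁴, so P_net = 50.6 W.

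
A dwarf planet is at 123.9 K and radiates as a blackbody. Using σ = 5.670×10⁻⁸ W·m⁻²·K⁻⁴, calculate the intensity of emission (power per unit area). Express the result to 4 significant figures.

Stefan–Boltzmann: I = σT⁴ = 5.670×10⁻⁸ × (123.9)⁴ = 13.36 W/m².

I ≈ 13.36 W/m²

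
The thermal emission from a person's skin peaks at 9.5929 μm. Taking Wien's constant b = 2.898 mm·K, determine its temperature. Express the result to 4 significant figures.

Wien's law gives T = b/λ_max = (2.898×10⁻³ m·K)/(9.5929×10⁻⁶ m) = 302.1 K.

T ≈ 302.1 K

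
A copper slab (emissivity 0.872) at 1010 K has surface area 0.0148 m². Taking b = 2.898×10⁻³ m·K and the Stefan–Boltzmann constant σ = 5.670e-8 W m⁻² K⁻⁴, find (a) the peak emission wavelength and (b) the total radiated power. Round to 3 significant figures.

(a) λ_max = b/T = 2.898×10⁻³/1010 = 2.869×10⁻⁶ m = 2.87 μm.
Area A = 0.0148 m².
(b) P = εσAT⁴ = 0.872×5.670×10⁻⁸×0.0148×(1010)⁴ = 761 W.

λ_max ≈ 2.87 μm; P ≈ 761 W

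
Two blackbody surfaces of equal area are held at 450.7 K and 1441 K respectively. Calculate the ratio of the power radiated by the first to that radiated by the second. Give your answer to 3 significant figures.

P₁/P₂ ≈ 9.57×10⁻³

With equal areas, P₁/P₂ = (T₁/T₂)⁴ = (450.7/1441)⁴ = 9.57×10⁻³.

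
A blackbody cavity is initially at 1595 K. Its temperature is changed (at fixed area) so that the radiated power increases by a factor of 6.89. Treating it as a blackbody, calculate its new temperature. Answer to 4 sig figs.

T₂ ≈ 2584 K

P ∝ T⁴, so T₂/T₁ = (P₂/P₁)^(1/4) = (6.89)^(1/4) = 1.62015.
T₂ = 1595 × 1.62015 = 2584 K.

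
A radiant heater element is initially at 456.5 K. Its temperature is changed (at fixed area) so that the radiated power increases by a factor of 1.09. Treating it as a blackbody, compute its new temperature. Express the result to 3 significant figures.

P ∝ T⁴, so T₂/T₁ = (P₂/P₁)^(1/4) = (1.09)^(1/4) = 1.02178.
T₂ = 456.5 × 1.02178 = 466 K.

T₂ ≈ 466 K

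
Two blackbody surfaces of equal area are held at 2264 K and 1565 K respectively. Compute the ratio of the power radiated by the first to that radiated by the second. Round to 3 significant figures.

With equal areas, P₁/P₂ = (T₁/T₂)⁴ = (2264/1565)⁴ = 4.38.

P₁/P₂ ≈ 4.38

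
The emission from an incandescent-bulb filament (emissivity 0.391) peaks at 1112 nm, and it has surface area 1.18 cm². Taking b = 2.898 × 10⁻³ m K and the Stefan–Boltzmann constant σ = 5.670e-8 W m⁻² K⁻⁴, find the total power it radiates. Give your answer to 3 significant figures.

Wien's law: T = b/λ_max = 2.898×10⁻³/1.112×10⁻⁶ = 2606.12 K.
Area A = 1.18 cm² = 1.18×10⁻⁴ m².
Then P = εσAT⁴ = 0.391×5.670×10⁻⁸×1.18×10⁻⁴×(2606.12)⁴ = 121 W.

P ≈ 121 W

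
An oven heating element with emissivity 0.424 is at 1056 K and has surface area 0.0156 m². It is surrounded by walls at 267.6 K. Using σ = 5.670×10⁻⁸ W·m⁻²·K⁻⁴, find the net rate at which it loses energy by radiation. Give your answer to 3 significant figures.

Area A = 0.0156 m².
Net radiated power P_net = εσA(T⁴ − T₀⁴) = 0.424×5.670×10⁻⁸×0.0156×(1056⁴ − 267.6⁴).
T⁴ − T₀⁴ = 1.24353×10¹² − 5.12796×10⁹ = 1.23840×10¹² K⁴, so P_net = 464 W.

Net loss ≈ 464 W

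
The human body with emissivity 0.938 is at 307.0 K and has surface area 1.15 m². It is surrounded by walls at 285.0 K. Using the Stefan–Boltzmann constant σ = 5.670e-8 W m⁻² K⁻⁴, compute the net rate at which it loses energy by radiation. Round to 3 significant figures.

Net loss ≈ 140 W

Area A = 1.15 m².
Net radiated power P_net = εσA(T⁴ − T₀⁴) = 0.938×5.670×10⁻⁸×1.15×(307.0⁴ − 285.0⁴).
T⁴ − T₀⁴ = 8.88287×10⁹ − 6.59750×10⁹ = 2.28537×10⁹ K⁴, so P_net = 140 W.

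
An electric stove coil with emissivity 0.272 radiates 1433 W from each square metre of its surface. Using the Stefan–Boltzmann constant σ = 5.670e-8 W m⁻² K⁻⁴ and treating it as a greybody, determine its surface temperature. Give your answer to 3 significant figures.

T ≈ 552 K

I = εσT⁴, so T = (I/εσ)^(1/4) = (1433/(0.272×5.670×10⁻⁸))^(1/4) = 552 K.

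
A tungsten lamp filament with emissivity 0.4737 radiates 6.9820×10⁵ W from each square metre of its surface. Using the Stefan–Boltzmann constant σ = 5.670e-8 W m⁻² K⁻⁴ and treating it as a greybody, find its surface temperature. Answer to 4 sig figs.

T ≈ 2258 K

I = εσT⁴, so T = (I/εσ)^(1/4) = (6.9820×10⁵/(0.4737×5.670×10⁻⁸))^(1/4) = 2258 K.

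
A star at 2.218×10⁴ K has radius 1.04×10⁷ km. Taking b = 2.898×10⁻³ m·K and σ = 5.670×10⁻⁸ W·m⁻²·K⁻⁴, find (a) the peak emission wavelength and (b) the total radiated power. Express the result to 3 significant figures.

(a) λ_max = b/T = 2.898×10⁻³/2.218×10⁴ = 1.307×10⁻⁷ m = 131 nm.
Surface area A = 4πR² = 4π(1.04×10¹⁰ m)² = 1.35918×10²¹ m².
(b) P = σAT⁴ = 5.670×10⁻⁸×1.35918×10²¹×(2.218×10⁴)⁴ = 1.87×10³¹ W.

λ_max ≈ 131 nm; P ≈ 1.87×10³¹ W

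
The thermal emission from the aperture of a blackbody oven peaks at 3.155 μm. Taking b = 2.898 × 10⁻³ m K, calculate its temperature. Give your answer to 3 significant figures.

T ≈ 919 K

Wien's law gives T = b/λ_max = (2.898×10⁻³ m·K)/(3.155×10⁻⁶ m) = 919 K.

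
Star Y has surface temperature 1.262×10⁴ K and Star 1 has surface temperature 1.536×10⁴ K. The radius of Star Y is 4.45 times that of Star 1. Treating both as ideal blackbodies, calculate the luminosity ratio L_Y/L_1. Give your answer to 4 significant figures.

L_Y/L_1 ≈ 9.024

L ∝ R²T⁴, so L_Y/L_1 = (R_Y/R_1)²(T_Y/T_1)⁴ = (4.45)² × (1.262×10⁴/1.536×10⁴)⁴ = 19.8025 × 0.455693 = 9.024.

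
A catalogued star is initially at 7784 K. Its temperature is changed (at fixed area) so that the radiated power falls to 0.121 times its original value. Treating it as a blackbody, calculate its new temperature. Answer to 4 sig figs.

P ∝ T⁴, so T₂/T₁ = (P₂/P₁)^(1/4) = (0.121)^(1/4) = 0.589789.
T₂ = 7784 × 0.589789 = 4591 K.

T₂ ≈ 4591 K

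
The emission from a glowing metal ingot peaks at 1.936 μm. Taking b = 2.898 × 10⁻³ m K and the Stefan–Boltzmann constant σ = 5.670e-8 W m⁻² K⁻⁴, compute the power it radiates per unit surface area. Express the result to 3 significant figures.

Wien's law: T = b/λ_max = 2.898×10⁻³/1.936×10⁻⁶ = 1496.90 K.
Then I = σT⁴ = 5.670×10⁻⁸×(1496.90)⁴ = 2.85×10⁵ W/m².

I ≈ 2.85×10⁵ W/m²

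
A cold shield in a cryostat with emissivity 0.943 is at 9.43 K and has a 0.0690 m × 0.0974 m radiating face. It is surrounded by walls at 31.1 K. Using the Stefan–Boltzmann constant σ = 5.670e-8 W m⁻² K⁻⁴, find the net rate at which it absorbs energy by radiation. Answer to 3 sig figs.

Area A = 0.0690 × 0.0974 = 6.7206×10⁻³ m².
Net radiated power P_net = εσA(T⁴ − T₀⁴) = 0.943×5.670×10⁻⁸×6.7206×10⁻³×(9.43⁴ − 31.1⁴).
T⁴ − T₀⁴ = 7907.64 − 9.35495×10⁵ = -9.27587×10⁵ K⁴, so P_net = -3.33×10⁻⁴ W — negative, meaning a net gain of 3.33×10⁻⁴ W.

Net gain ≈ 3.33×10⁻⁴ W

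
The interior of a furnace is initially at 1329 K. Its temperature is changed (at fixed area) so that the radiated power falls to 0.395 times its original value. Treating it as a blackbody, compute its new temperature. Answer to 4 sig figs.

T₂ ≈ 1054 K

P ∝ T⁴, so T₂/T₁ = (P₂/P₁)^(1/4) = (0.395)^(1/4) = 0.792774.
T₂ = 1329 × 0.792774 = 1054 K.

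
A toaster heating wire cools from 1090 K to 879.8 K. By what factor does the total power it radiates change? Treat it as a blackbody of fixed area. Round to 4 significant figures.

P ∝ T⁴, so P₂/P₁ = (T₂/T₁)⁴ = (879.8/1090)⁴ = (0.807156)⁴ = 0.4245.

P₂/P₁ ≈ 0.4245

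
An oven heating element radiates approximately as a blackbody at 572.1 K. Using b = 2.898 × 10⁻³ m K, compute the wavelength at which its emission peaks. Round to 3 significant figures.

Wien's displacement law: λ_max = b/T = (2.898×10⁻³ m·K)/(572.1 K) = 5.066×10⁻⁶ m.
That is 5.07 μm, in the infrared range.

λ_max ≈ 5.07 μm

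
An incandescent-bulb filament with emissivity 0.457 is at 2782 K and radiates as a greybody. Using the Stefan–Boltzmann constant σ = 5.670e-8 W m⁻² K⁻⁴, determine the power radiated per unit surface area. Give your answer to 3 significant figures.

Stefan–Boltzmann: I = εσT⁴ = 0.457 × 5.670×10⁻⁸ × (2782)⁴ = 1.55×10⁶ W/m².

I ≈ 1.55×10⁶ W/m²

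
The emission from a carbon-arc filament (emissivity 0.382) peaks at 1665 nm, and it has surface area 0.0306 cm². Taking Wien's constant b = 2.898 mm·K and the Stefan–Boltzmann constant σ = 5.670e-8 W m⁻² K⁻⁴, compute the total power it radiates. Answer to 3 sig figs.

P ≈ 0.608 W

Wien's law: T = b/λ_max = 2.898×10⁻³/1.665×10⁻⁶ = 1740.54 K.
Area A = 0.0306 cm² = 3.06×10⁻⁶ m².
Then P = εσAT⁴ = 0.382×5.670×10⁻⁸×3.06×10⁻⁶×(1740.54)⁴ = 0.608 W.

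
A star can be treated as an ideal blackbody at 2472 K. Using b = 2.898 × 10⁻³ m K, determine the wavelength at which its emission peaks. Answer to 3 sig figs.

Wien's displacement law: λ_max = b/T = (2.898×10⁻³ m·K)/(2472 K) = 1.172×10⁻⁶ m.
That is 1.17 μm, in the infrared range.

λ_max ≈ 1.17 μm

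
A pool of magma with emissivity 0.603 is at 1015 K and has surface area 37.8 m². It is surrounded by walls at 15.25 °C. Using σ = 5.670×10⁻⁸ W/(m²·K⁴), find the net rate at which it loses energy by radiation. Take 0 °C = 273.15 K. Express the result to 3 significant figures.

Surroundings: T = 15.25 °C + 273.15 = 288.40 K.
Area A = 37.8 m².
Net radiated power P_net = εσA(T⁴ − T₀⁴) = 0.603×5.670×10⁻⁸×37.8×(1015⁴ − 288.40⁴).
T⁴ − T₀⁴ = 1.06136×10¹² − 6.91801×10⁹ = 1.05444×10¹² K⁴, so P_net = 1.36×10⁶ W.

Net loss ≈ 1.36×10⁶ W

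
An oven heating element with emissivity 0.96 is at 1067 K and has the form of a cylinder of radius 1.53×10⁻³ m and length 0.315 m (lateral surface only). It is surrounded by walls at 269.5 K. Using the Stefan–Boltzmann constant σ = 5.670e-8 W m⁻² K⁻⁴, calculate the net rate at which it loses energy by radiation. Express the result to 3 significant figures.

Net loss ≈ 213 W

Lateral area A = 2πrL = 2π×1.53×10⁻³×0.315 = 3.02818×10⁻³ m².
Net radiated power P_net = εσA(T⁴ − T₀⁴) = 0.96×5.670×10⁻⁸×3.02818×10⁻³×(1067⁴ − 269.5⁴).
T⁴ − T₀⁴ = 1.29616×10¹² − 5.27515×10⁹ = 1.29088×10¹² K⁴, so P_net = 213 W.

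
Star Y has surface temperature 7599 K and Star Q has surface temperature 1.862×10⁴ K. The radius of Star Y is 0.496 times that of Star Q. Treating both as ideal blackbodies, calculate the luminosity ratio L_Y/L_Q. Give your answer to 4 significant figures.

L ∝ R²T⁴, so L_Y/L_Q = (R_Y/R_Q)²(T_Y/T_Q)⁴ = (0.496)² × (7599/1.862×10⁴)⁴ = 0.246016 × 0.0277400 = 6.824×10⁻³.

L_Y/L_Q ≈ 6.824×10⁻³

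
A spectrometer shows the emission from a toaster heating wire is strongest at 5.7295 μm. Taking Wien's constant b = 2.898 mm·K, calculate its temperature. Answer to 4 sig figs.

Wien's law gives T = b/λ_max = (2.898×10⁻³ m·K)/(5.7295×10⁻⁶ m) = 505.8 K.

T ≈ 505.8 K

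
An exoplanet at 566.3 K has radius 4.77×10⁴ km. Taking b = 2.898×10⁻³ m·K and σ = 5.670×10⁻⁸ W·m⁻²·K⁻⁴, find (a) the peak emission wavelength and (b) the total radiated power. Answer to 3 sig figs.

(a) λ_max = b/T = 2.898×10⁻³/566.3 = 5.117×10⁻⁶ m = 5.12 μm.
Surface area A = 4πR² = 4π(4.77×10⁷ m)² = 2.85921×10¹⁶ m².
(b) P = σAT⁴ = 5.670×10⁻⁸×2.85921×10¹⁶×(566.3)⁴ = 1.67×10²⁰ W.

λ_max ≈ 5.12 μm; P ≈ 1.67×10²⁰ W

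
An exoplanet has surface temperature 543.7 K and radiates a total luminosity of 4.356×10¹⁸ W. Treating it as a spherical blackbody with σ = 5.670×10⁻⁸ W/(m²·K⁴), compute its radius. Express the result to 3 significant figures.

L = 4πR²σT⁴ ⇒ R = √(L/(4πσT⁴)).
σT⁴ = 4954.73 W/m², so R = √(4.356×10¹⁸/(4π×4954.73)) = 8.36×10⁶ m.

R ≈ 8.36×10⁶ m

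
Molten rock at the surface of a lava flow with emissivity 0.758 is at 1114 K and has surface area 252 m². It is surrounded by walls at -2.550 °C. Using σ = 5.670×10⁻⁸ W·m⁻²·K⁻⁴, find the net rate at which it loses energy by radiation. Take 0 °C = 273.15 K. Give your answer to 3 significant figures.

Net loss ≈ 1.66×10⁷ W

Surroundings: T = -2.550 °C + 273.15 = 270.600 K.
Area A = 252 m².
Net radiated power P_net = εσA(T⁴ − T₀⁴) = 0.758×5.670×10⁻⁸×252×(1114⁴ − 270.600⁴).
T⁴ − T₀⁴ = 1.54007×10¹² − 5.36181×10⁹ = 1.53471×10¹² K⁴, so P_net = 1.66×10⁷ W.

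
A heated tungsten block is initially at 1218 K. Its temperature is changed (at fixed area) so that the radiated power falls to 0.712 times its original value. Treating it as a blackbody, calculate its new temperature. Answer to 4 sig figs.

T₂ ≈ 1119 K

P ∝ T⁴, so T₂/T₁ = (P₂/P₁)^(1/4) = (0.712)^(1/4) = 0.918586.
T₂ = 1218 × 0.918586 = 1119 K.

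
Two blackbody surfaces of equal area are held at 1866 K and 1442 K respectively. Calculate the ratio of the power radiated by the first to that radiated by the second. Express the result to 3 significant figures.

With equal areas, P₁/P₂ = (T₁/T₂)⁴ = (1866/1442)⁴ = 2.80.

P₁/P₂ ≈ 2.80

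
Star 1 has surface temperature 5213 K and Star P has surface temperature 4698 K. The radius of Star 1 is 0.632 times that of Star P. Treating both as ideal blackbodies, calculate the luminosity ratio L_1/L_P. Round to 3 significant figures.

L ∝ R²T⁴, so L_1/L_P = (R_1/R_P)²(T_1/T_P)⁴ = (0.632)² × (5213/4698)⁴ = 0.399424 × 1.51600 = 0.606.

L_1/L_P ≈ 0.606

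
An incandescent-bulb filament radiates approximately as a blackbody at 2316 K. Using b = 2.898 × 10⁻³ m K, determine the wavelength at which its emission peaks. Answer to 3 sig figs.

λ_max ≈ 1.25×10³ nm

Wien's displacement law: λ_max = b/T = (2.898×10⁻³ m·K)/(2316 K) = 1.251×10⁻⁶ m.
That is 1.25×10³ nm, in the infrared range.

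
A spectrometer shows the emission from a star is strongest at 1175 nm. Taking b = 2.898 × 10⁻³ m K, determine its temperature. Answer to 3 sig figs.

Wien's law gives T = b/λ_max = (2.898×10⁻³ m·K)/(1.175×10⁻⁶ m) = 2.47×10³ K.

T ≈ 2.47×10³ K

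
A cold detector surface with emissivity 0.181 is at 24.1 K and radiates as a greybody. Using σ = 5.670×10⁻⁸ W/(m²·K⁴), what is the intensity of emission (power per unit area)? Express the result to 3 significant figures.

Stefan–Boltzmann: I = εσT⁴ = 0.181 × 5.670×10⁻⁸ × (24.1)⁴ = 3.46×10⁻³ W/m².

I ≈ 3.46×10⁻³ W/m²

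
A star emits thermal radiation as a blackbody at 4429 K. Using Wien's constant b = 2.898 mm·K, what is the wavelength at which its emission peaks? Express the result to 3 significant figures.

λ_max ≈ 654 nm

Wien's displacement law: λ_max = b/T = (2.898×10⁻³ m·K)/(4429 K) = 6.543×10⁻⁷ m.
That is 654 nm, in the visible range.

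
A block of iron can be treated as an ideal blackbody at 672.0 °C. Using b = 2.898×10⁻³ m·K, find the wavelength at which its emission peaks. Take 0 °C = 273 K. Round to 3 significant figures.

T = 672.0 °C + 273 = 945.0 K.
Wien's displacement law: λ_max = b/T = (2.898×10⁻³ m·K)/(945.0 K) = 3.067×10⁻⁶ m.
That is 3.07 μm, in the infrared range.

λ_max ≈ 3.07 μm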